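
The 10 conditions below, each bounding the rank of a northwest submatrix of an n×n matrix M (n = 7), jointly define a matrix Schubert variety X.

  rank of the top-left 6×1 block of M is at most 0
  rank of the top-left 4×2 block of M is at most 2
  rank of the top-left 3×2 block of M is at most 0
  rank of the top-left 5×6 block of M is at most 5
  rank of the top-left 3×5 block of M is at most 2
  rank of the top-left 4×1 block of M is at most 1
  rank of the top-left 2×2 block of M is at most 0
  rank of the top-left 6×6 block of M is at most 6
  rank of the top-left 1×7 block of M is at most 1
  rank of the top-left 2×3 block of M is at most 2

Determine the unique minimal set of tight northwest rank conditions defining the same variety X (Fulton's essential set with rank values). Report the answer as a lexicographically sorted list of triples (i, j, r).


Rank table r_w(7×7) implied by the 10 constraints:

  row 1: 0, 0, 1, 1, 1, 1, 1
  row 2: 0, 0, 1, 2, 2, 2, 2
  row 3: 0, 0, 1, 2, 2, 3, 3
  row 4: 0, 1, 2, 3, 3, 4, 4
  row 5: 0, 1, 2, 3, 4, 5, 5
  row 6: 0, 1, 2, 3, 4, 5, 6
  row 7: 1, 2, 3, 4, 5, 6, 7

second differences of R give the permutation w = (3, 4, 6, 2, 5, 7, 1).

D(w) has 10 cells with 3 SE-corners; essential set:

[(3, 2, 0), (3, 5, 2), (6, 1, 0)]


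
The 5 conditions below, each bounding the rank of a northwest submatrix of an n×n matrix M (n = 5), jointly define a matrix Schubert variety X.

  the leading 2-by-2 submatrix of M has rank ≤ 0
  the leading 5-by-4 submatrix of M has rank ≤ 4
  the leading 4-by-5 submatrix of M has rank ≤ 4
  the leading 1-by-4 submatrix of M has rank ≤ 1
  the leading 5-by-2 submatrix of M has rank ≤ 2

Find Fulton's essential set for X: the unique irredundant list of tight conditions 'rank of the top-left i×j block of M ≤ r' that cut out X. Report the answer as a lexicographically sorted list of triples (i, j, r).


Computing R[i][j] = min implied NW-rank bound (n=5, 5 conditions):

  i=1: 0  0  1  1  1
  i=2: 0  0  1  2  2
  i=3: 1  1  2  3  3
  i=4: 1  2  3  4  4
  i=5: 1  2  3  4  5

giving w = (3, 4, 1, 2, 5) via Δ²R.

Fulton essential set (1 of the 4 Rothe cells):

[(2, 2, 0)]


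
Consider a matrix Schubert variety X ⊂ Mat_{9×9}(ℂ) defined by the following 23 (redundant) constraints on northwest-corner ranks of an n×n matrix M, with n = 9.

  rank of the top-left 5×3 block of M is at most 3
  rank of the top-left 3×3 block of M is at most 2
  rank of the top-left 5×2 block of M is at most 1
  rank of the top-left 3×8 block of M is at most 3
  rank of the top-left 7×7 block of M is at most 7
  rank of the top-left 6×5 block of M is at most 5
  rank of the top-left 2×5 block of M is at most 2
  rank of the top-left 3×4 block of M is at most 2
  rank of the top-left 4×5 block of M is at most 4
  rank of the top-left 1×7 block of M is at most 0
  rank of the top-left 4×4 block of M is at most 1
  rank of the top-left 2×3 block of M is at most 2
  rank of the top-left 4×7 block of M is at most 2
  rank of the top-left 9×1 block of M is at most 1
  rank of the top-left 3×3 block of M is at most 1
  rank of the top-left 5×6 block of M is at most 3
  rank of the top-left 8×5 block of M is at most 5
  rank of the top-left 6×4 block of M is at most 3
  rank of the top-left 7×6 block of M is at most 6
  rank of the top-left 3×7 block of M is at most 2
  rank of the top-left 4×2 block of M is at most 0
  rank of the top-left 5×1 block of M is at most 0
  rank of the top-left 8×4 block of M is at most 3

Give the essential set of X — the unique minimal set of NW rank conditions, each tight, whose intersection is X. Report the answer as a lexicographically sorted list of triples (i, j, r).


The tightest implied rank at each (i,j), from the 23 conditions:

  row 1: 0, 0, 0, 0, 0, 0, 0, 1, 1
  row 2: 0, 0, 1, 1, 1, 1, 1, 2, 2
  row 3: 0, 0, 1, 1, 2, 2, 2, 3, 3
  row 4: 0, 0, 1, 1, 2, 2, 2, 3, 4
  row 5: 0, 1, 2, 2, 3, 3, 3, 4, 5
  row 6: 1, 2, 3, 3, 4, 4, 4, 5, 6
  row 7: 1, 2, 3, 3, 4, 5, 5, 6, 7
  row 8: 1, 2, 3, 3, 4, 5, 6, 7, 8
  row 9: 1, 2, 3, 4, 5, 6, 7, 8, 9

hence w(1..9) = (8, 3, 5, 9, 2, 1, 6, 7, 4).

Rothe diagram D(w) (20 cells), 6 SE-corners (essential conditions):

[(1, 7, 0), (4, 2, 0), (4, 4, 1), (4, 7, 2), (5, 1, 0), (8, 4, 3)]


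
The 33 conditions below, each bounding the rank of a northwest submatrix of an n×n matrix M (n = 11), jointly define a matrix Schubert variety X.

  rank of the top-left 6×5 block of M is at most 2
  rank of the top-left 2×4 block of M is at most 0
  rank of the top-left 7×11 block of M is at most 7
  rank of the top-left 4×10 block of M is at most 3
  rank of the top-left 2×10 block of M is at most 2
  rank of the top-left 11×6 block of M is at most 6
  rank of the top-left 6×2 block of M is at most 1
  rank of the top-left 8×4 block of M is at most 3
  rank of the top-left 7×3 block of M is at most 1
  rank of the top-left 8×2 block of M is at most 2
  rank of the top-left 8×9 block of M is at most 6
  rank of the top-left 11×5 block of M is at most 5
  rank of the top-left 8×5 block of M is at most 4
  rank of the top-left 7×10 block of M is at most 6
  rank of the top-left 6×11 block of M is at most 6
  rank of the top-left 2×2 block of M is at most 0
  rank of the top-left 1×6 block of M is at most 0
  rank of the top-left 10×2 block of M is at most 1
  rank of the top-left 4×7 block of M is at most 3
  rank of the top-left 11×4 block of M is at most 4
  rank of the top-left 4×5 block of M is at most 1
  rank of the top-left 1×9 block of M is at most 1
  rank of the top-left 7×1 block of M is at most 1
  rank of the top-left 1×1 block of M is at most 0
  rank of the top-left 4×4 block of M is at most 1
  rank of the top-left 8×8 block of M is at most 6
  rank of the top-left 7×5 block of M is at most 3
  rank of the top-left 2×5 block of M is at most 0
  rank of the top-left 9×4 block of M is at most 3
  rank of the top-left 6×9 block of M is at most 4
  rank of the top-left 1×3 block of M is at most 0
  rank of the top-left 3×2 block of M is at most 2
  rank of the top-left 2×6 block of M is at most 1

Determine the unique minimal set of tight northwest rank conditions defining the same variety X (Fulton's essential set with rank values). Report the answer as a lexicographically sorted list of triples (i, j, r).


The tightest implied rank at each (i,j), from the 33 conditions:

  i=1: 0  0  0  0  0  0  1  1  1  1  1
  i=2: 0  0  0  0  0  1  2  2  2  2  2
  i=3: 1  1  1  1  1  2  3  3  3  3  3
  i=4: 1  1  1  1  1  2  3  3  3  3  4
  i=5: 1  1  1  2  2  3  4  4  4  4  5
  i=6: 1  1  1  2  2  3  4  4  4  5  6
  i=7: 1  1  1  2  3  4  5  5  5  6  7
  i=8: 1  1  2  3  4  5  6  6  6  7  8
  i=9: 1  1  2  3  4  5  6  7  7  8  9
  i=10: 1  1  2  3  4  5  6  7  8  9  10
  i=11: 1  2  3  4  5  6  7  8  9  10  11

reading off 1-entries of Δ²R: w = (7, 6, 1, 11, 4, 10, 5, 3, 8, 9, 2).

ℓ(w)=30; the 8 essential cells (i,j,r):

[(1, 6, 0), (2, 5, 0), (4, 5, 1), (4, 10, 3), (6, 5, 2), (6, 9, 4), (7, 3, 1), (10, 2, 1)]


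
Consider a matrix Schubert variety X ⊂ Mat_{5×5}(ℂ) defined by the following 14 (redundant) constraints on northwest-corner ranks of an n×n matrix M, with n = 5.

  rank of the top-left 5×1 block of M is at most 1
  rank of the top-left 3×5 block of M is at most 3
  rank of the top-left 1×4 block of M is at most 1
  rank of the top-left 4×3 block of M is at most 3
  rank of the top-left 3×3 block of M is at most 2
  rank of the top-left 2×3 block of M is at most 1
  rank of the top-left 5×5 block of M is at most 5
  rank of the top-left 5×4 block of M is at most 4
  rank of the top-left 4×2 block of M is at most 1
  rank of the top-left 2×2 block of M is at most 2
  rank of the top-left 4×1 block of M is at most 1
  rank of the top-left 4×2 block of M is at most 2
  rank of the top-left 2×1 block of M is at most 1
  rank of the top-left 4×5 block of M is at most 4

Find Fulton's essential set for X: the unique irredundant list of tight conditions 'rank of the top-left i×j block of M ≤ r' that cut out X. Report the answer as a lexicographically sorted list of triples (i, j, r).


Propagating the 14 rank bounds to every northwest block:

  i=1: 1 1 1 1 1
  i=2: 1 1 1 2 2
  i=3: 1 1 2 3 3
  i=4: 1 1 2 3 4
  i=5: 1 2 3 4 5

so w = (1, 4, 3, 5, 2).

ℓ(w)=4; the 2 essential cells (i,j,r):

[(2, 3, 1), (4, 2, 1)]


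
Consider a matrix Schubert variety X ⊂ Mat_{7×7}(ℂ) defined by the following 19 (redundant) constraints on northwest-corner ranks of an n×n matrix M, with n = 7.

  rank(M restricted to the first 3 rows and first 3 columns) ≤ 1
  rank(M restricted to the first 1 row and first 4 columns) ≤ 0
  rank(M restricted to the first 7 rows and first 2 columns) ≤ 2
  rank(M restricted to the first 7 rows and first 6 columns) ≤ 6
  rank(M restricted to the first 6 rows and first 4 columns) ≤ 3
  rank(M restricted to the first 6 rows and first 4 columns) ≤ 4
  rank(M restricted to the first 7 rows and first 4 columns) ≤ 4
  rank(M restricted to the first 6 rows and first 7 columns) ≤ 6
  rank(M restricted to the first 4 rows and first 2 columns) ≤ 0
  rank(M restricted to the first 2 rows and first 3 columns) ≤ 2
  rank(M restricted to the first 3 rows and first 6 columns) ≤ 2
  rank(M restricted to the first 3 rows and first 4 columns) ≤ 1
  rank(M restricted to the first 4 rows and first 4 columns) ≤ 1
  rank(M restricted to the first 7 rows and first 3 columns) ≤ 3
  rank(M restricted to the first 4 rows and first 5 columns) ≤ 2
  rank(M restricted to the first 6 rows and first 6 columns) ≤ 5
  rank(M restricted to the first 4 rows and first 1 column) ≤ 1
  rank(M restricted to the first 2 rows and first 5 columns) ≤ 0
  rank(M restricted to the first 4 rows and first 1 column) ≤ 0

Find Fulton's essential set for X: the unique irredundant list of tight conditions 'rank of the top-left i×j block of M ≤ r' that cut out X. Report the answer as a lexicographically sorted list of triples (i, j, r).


Recovering R(i,j) via the rank-extension bound from the 19 conditions:

  0 0 0 0 0 1 1
  0 0 0 0 0 1 2
  0 0 1 1 1 2 3
  0 0 1 1 2 3 4
  1 1 2 2 3 4 5
  1 2 3 3 4 5 6
  1 2 3 4 5 6 7

second differences of R give the permutation w = (6, 7, 3, 5, 1, 2, 4).

Fulton essential set (3 of the 15 Rothe cells):

[(2, 5, 0), (4, 2, 0), (4, 4, 1)]


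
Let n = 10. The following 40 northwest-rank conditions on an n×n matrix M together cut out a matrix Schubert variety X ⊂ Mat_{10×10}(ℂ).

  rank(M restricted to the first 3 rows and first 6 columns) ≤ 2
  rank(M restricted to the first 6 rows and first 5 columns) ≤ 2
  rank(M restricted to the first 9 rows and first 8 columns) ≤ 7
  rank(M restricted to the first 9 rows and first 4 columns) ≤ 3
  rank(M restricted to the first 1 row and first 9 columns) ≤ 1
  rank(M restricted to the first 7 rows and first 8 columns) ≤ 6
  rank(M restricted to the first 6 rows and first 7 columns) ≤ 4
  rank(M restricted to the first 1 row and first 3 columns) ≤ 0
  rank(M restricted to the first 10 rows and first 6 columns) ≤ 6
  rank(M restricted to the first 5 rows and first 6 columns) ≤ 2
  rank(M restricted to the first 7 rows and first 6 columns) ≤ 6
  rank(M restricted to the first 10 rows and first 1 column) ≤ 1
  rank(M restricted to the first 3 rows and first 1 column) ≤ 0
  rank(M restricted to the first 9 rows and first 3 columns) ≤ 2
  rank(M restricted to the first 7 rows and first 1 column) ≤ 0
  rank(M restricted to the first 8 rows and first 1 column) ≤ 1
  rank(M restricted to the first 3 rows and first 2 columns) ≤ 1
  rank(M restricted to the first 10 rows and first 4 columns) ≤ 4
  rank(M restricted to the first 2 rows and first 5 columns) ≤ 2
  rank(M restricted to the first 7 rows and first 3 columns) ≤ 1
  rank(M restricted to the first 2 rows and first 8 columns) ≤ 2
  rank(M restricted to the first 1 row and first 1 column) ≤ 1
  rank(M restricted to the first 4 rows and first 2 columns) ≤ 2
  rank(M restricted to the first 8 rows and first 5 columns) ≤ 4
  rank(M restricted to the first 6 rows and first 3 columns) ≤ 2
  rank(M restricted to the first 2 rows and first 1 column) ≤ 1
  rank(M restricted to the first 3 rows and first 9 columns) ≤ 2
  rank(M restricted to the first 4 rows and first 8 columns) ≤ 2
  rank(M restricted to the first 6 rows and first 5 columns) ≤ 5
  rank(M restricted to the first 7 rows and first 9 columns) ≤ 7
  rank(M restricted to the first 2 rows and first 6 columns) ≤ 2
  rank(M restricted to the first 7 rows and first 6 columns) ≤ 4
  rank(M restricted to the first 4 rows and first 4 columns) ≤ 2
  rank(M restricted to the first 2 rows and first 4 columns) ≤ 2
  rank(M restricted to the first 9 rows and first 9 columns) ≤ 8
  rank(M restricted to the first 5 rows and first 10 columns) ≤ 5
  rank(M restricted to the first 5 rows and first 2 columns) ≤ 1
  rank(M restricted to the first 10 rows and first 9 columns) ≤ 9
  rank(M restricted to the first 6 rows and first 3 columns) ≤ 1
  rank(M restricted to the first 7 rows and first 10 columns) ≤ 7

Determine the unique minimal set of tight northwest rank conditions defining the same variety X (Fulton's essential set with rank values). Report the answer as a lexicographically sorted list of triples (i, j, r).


Rank table r_w(10×10) implied by the 40 constraints:

  i=1: 0, 0, 0, 1, 1, 1, 1, 1, 1, 1
  i=2: 0, 1, 1, 2, 2, 2, 2, 2, 2, 2
  i=3: 0, 1, 1, 2, 2, 2, 2, 2, 2, 3
  i=4: 0, 1, 1, 2, 2, 2, 2, 2, 3, 4
  i=5: 0, 1, 1, 2, 2, 2, 3, 3, 4, 5
  i=6: 0, 1, 1, 2, 2, 3, 4, 4, 5, 6
  i=7: 0, 1, 1, 2, 3, 4, 5, 5, 6, 7
  i=8: 1, 2, 2, 3, 4, 5, 6, 6, 7, 8
  i=9: 1, 2, 2, 3, 4, 5, 6, 7, 8, 9
  i=10: 1, 2, 3, 4, 5, 6, 7, 8, 9, 10

hence w(1..10) = (4, 2, 10, 9, 7, 6, 5, 1, 8, 3).

ℓ(w)=27; the 8 essential cells (i,j,r):

[(1, 3, 0), (3, 9, 2), (4, 8, 2), (5, 6, 2), (6, 5, 2), (7, 1, 0), (7, 3, 1), (9, 3, 2)]


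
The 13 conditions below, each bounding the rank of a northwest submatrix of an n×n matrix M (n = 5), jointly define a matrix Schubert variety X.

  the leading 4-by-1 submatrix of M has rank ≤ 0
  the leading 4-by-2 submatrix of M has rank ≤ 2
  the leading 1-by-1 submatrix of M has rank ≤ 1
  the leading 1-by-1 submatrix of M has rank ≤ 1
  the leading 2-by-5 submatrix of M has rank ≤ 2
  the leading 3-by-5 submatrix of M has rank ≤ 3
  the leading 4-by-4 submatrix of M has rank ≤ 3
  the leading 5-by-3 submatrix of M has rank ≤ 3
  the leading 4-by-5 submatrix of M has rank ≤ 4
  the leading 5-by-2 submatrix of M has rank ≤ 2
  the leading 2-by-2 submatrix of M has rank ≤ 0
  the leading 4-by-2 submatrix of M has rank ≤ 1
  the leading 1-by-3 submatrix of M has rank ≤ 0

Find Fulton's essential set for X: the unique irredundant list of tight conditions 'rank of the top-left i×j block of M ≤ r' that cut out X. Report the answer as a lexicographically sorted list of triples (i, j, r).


Propagating the 13 rank bounds to every northwest block:

  row 1: 0, 0, 0, 1, 1
  row 2: 0, 0, 1, 2, 2
  row 3: 0, 1, 2, 3, 3
  row 4: 0, 1, 2, 3, 4
  row 5: 1, 2, 3, 4, 5

second differences of R give the permutation w = (4, 3, 2, 5, 1).

Rothe diagram D(w) (7 cells), 3 SE-corners (essential conditions):

[(1, 3, 0), (2, 2, 0), (4, 1, 0)]


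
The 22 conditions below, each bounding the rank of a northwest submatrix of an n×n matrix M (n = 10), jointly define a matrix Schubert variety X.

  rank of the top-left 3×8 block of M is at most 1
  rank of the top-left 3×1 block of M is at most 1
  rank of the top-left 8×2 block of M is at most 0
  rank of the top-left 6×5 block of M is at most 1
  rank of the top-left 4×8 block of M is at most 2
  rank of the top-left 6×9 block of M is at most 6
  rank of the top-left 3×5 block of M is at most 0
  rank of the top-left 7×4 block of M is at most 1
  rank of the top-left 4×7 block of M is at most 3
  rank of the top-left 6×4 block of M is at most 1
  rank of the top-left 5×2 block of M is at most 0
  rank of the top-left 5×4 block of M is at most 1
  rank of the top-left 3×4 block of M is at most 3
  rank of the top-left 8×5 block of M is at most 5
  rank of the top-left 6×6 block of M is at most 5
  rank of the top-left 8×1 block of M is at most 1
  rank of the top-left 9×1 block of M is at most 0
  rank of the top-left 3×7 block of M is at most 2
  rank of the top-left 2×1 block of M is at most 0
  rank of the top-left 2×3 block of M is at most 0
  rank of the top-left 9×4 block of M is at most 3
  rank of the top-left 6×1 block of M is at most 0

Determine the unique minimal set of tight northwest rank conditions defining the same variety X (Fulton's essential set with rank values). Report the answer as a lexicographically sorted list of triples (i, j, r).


Computing R[i][j] = min implied NW-rank bound (n=10, 22 conditions):

  i=1: 0, 0, 0, 0, 0, 1, 1, 1, 1, 1
  i=2: 0, 0, 0, 0, 0, 1, 1, 1, 2, 2
  i=3: 0, 0, 0, 0, 0, 1, 1, 1, 2, 3
  i=4: 0, 0, 1, 1, 1, 2, 2, 2, 3, 4
  i=5: 0, 0, 1, 1, 1, 2, 3, 3, 4, 5
  i=6: 0, 0, 1, 1, 1, 2, 3, 4, 5, 6
  i=7: 0, 0, 1, 1, 2, 3, 4, 5, 6, 7
  i=8: 0, 0, 1, 2, 3, 4, 5, 6, 7, 8
  i=9: 0, 1, 2, 3, 4, 5, 6, 7, 8, 9
  i=10: 1, 2, 3, 4, 5, 6, 7, 8, 9, 10

giving w = (6, 9, 10, 3, 7, 8, 5, 4, 2, 1) via Δ²R.

ℓ(w)=35; the 6 essential cells (i,j,r):

[(3, 5, 0), (3, 8, 1), (6, 5, 1), (7, 4, 1), (8, 2, 0), (9, 1, 0)]


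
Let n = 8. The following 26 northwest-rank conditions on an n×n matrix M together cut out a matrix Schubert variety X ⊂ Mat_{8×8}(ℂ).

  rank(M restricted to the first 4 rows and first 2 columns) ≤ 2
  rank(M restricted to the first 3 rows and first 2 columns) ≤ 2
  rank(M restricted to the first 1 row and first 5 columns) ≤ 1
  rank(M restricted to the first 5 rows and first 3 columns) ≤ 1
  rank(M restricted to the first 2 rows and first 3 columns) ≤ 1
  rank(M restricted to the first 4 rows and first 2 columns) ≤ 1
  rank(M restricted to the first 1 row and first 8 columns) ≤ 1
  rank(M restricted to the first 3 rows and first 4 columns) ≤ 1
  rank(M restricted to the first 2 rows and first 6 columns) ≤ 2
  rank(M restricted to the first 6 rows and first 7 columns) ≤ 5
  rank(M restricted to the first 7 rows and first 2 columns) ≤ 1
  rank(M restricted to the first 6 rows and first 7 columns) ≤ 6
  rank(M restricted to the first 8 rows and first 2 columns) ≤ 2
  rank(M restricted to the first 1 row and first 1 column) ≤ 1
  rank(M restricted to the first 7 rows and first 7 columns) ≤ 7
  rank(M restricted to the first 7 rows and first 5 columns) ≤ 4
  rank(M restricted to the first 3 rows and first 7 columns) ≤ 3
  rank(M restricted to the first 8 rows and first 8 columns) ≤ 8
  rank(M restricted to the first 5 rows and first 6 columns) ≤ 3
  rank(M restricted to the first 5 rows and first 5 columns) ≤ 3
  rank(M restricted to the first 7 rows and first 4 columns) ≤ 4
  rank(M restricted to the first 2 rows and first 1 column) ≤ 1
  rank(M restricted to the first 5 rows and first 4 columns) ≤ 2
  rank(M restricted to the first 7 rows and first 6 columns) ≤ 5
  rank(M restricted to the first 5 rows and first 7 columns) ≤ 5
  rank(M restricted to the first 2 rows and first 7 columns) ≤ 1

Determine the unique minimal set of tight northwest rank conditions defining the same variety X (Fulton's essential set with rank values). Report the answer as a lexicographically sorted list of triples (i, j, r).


Propagating the 26 rank bounds to every northwest block:

  row 1: 1 | 1 | 1 | 1 | 1 | 1 | 1 | 1
  row 2: 1 | 1 | 1 | 1 | 1 | 1 | 1 | 2
  row 3: 1 | 1 | 1 | 1 | 2 | 2 | 2 | 3
  row 4: 1 | 1 | 1 | 2 | 3 | 3 | 3 | 4
  row 5: 1 | 1 | 1 | 2 | 3 | 3 | 4 | 5
  row 6: 1 | 1 | 2 | 3 | 4 | 4 | 5 | 6
  row 7: 1 | 1 | 2 | 3 | 4 | 5 | 6 | 7
  row 8: 1 | 2 | 3 | 4 | 5 | 6 | 7 | 8

giving w = (1, 8, 5, 4, 7, 3, 6, 2) via Δ²R.

Rothe diagram D(w) (16 cells), 5 SE-corners (essential conditions):

[(2, 7, 1), (3, 4, 1), (5, 3, 1), (5, 6, 3), (7, 2, 1)]


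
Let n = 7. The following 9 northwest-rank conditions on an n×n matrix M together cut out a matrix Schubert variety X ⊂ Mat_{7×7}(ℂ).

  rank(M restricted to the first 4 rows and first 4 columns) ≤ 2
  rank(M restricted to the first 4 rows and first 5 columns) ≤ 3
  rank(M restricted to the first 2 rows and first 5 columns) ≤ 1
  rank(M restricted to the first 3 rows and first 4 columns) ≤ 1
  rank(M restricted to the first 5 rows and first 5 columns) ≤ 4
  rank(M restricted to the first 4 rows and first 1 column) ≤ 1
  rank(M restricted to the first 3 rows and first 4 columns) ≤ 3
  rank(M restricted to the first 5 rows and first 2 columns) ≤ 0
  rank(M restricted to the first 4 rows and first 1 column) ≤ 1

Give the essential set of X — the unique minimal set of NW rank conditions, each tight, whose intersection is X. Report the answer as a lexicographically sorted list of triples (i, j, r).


Rank table r_w(7×7) implied by the 9 constraints:

  i=1: 0  0  1  1  1  1  1
  i=2: 0  0  1  1  1  2  2
  i=3: 0  0  1  1  2  3  3
  i=4: 0  0  1  2  3  4  4
  i=5: 0  0  1  2  3  4  5
  i=6: 1  1  2  3  4  5  6
  i=7: 1  2  3  4  5  6  7

hence w(1..7) = (3, 6, 5, 4, 7, 1, 2).

|D(w)|=13, |Ess(w)|=3:

[(2, 5, 1), (3, 4, 1), (5, 2, 0)]


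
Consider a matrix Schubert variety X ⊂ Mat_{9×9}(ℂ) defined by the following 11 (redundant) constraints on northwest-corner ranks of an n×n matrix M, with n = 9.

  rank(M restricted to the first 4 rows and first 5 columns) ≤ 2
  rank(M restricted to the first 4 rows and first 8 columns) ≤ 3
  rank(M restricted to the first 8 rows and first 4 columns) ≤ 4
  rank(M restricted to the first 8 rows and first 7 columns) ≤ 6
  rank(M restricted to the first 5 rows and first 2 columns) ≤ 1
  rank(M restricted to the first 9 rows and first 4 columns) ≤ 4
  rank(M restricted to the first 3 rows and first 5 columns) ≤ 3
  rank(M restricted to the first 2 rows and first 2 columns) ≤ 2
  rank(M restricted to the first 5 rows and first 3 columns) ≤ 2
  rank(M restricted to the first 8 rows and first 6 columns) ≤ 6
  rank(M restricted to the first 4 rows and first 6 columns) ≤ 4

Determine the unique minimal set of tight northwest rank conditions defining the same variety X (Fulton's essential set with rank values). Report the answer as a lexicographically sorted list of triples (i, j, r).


Reconstructing r_w from the 11 given conditions:

  row 1: 1 | 1 | 1 | 1 | 1 | 1 | 1 | 1 | 1
  row 2: 1 | 1 | 2 | 2 | 2 | 2 | 2 | 2 | 2
  row 3: 1 | 1 | 2 | 2 | 2 | 3 | 3 | 3 | 3
  row 4: 1 | 1 | 2 | 2 | 2 | 3 | 3 | 3 | 4
  row 5: 1 | 1 | 2 | 3 | 3 | 4 | 4 | 4 | 5
  row 6: 1 | 2 | 3 | 4 | 4 | 5 | 5 | 5 | 6
  row 7: 1 | 2 | 3 | 4 | 5 | 6 | 6 | 6 | 7
  row 8: 1 | 2 | 3 | 4 | 5 | 6 | 6 | 7 | 8
  row 9: 1 | 2 | 3 | 4 | 5 | 6 | 7 | 8 | 9

the unique w with this rank table is (1, 3, 6, 9, 4, 2, 5, 8, 7).

Fulton essential set (4 of the 11 Rothe cells):

[(4, 5, 2), (4, 8, 3), (5, 2, 1), (8, 7, 6)]


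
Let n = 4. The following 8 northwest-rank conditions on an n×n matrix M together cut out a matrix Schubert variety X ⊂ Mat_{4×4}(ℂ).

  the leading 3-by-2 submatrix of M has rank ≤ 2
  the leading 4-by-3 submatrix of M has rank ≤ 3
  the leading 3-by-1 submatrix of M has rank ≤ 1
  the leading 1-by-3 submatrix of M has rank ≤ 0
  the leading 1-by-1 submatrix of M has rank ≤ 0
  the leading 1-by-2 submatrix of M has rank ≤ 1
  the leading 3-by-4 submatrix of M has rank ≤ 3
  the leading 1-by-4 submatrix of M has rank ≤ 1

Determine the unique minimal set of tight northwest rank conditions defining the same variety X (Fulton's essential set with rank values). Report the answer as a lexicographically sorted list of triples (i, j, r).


Reconstructing r_w from the 8 given conditions:

  i=1: 0, 0, 0, 1
  i=2: 1, 1, 1, 2
  i=3: 1, 2, 2, 3
  i=4: 1, 2, 3, 4

giving w = (4, 1, 2, 3) via Δ²R.

1 SE-corner of the 3-cell Rothe diagram gives Ess(w):

[(1, 3, 0)]


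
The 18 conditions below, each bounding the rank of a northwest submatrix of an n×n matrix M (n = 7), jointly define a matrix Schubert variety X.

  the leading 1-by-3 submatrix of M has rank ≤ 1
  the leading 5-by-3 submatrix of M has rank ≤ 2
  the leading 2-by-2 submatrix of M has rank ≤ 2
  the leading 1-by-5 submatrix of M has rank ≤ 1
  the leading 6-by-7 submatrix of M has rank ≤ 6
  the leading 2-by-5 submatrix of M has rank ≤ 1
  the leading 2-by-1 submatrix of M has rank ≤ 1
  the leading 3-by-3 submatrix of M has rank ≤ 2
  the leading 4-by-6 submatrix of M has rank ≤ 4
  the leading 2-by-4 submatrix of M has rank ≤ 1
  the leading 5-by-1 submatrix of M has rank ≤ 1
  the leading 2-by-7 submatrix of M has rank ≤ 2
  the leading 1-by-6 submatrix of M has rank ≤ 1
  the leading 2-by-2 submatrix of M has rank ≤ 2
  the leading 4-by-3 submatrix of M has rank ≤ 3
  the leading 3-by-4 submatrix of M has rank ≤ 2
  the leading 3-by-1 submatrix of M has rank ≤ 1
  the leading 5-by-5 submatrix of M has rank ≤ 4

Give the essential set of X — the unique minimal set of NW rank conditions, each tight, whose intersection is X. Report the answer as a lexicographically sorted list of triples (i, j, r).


Propagating the 18 rank bounds to every northwest block:

  i=1: 1, 1, 1, 1, 1, 1, 1
  i=2: 1, 1, 1, 1, 1, 2, 2
  i=3: 1, 2, 2, 2, 2, 3, 3
  i=4: 1, 2, 2, 3, 3, 4, 4
  i=5: 1, 2, 2, 3, 4, 5, 5
  i=6: 1, 2, 3, 4, 5, 6, 6
  i=7: 1, 2, 3, 4, 5, 6, 7

giving w = (1, 6, 2, 4, 5, 3, 7) via Δ²R.

ℓ(w)=6; the 2 essential cells (i,j,r):

[(2, 5, 1), (5, 3, 2)]


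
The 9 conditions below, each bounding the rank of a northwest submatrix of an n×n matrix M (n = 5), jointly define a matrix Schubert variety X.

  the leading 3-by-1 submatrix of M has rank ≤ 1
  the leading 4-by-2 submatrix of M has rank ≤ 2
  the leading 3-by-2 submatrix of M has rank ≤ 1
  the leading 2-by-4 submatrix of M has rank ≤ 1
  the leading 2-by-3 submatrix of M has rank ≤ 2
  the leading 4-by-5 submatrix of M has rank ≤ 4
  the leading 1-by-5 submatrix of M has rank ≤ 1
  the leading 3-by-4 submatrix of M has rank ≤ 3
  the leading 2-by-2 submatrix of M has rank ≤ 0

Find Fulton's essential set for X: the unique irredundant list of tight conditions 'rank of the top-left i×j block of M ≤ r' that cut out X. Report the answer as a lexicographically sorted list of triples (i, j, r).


Reconstructing r_w from the 9 given conditions:

  i=1: 0, 0, 1, 1, 1
  i=2: 0, 0, 1, 1, 2
  i=3: 1, 1, 2, 2, 3
  i=4: 1, 2, 3, 3, 4
  i=5: 1, 2, 3, 4, 5

hence w(1..5) = (3, 5, 1, 2, 4).

Rothe diagram D(w) (5 cells), 2 SE-corners (essential conditions):

[(2, 2, 0), (2, 4, 1)]


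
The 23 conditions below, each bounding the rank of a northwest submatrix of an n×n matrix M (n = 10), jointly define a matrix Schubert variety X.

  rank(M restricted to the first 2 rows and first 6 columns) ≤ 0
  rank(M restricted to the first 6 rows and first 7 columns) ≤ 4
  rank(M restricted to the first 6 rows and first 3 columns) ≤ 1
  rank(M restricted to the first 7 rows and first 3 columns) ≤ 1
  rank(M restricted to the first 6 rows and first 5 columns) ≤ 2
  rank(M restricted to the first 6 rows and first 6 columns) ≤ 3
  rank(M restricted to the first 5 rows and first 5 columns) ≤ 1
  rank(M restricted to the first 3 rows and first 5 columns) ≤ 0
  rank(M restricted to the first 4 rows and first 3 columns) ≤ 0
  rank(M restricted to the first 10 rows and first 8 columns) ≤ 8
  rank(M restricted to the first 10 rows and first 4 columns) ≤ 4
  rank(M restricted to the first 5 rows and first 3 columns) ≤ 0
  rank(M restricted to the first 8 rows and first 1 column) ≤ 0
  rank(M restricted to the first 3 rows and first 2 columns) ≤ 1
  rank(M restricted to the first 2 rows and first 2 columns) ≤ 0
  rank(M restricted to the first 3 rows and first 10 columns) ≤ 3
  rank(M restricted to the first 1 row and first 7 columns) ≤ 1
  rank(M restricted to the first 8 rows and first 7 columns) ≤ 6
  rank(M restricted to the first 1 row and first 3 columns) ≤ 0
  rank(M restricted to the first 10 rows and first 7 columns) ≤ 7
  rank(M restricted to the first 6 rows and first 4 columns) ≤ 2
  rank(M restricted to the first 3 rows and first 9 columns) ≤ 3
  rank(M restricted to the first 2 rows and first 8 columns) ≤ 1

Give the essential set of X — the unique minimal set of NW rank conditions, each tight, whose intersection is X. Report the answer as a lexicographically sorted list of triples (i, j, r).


Reconstructing r_w from the 23 given conditions:

  i=1: 0 | 0 | 0 | 0 | 0 | 0 | 1 | 1 | 1 | 1
  i=2: 0 | 0 | 0 | 0 | 0 | 0 | 1 | 1 | 2 | 2
  i=3: 0 | 0 | 0 | 0 | 0 | 1 | 2 | 2 | 3 | 3
  i=4: 0 | 0 | 0 | 1 | 1 | 2 | 3 | 3 | 4 | 4
  i=5: 0 | 0 | 0 | 1 | 1 | 2 | 3 | 4 | 5 | 5
  i=6: 0 | 1 | 1 | 2 | 2 | 3 | 4 | 5 | 6 | 6
  i=7: 0 | 1 | 1 | 2 | 3 | 4 | 5 | 6 | 7 | 7
  i=8: 0 | 1 | 2 | 3 | 4 | 5 | 6 | 7 | 8 | 8
  i=9: 1 | 2 | 3 | 4 | 5 | 6 | 7 | 8 | 9 | 9
  i=10: 1 | 2 | 3 | 4 | 5 | 6 | 7 | 8 | 9 | 10

so w = (7, 9, 6, 4, 8, 2, 5, 3, 1, 10).

Rothe diagram D(w) (29 cells), 7 SE-corners (essential conditions):

[(2, 6, 0), (2, 8, 1), (3, 5, 0), (5, 3, 0), (5, 5, 1), (7, 3, 1), (8, 1, 0)]


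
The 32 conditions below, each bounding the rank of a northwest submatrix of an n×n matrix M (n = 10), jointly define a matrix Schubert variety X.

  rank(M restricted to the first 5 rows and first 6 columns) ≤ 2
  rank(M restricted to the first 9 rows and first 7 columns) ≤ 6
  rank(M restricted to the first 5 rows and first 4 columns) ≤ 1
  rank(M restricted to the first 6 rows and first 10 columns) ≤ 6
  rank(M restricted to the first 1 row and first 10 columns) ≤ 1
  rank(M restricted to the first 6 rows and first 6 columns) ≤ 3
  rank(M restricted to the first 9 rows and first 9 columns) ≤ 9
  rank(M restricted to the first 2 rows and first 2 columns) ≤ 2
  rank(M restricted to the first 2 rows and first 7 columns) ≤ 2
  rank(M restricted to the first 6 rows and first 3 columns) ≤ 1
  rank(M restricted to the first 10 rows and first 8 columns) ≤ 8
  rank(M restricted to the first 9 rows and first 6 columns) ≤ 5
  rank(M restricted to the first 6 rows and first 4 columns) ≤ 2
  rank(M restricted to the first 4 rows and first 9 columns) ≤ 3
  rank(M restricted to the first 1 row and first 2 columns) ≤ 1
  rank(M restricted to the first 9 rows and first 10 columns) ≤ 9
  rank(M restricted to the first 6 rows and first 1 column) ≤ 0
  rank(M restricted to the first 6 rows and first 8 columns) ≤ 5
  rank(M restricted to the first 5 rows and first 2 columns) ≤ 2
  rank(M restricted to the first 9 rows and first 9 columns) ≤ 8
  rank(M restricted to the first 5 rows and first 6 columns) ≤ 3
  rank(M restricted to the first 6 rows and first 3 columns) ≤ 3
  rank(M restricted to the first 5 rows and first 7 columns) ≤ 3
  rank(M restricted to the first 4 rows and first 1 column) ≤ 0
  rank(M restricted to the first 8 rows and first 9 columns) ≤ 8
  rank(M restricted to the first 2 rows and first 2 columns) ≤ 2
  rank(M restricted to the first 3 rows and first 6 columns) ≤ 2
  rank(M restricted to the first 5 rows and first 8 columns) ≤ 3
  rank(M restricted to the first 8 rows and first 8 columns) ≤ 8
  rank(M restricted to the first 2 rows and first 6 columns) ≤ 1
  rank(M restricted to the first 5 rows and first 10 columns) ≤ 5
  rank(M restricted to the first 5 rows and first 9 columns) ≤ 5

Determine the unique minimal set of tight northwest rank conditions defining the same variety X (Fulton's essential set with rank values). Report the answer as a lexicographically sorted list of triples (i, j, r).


Computing R[i][j] = min implied NW-rank bound (n=10, 32 conditions):

  row 1: 0 | 1 | 1 | 1 | 1 | 1 | 1 | 1 | 1 | 1
  row 2: 0 | 1 | 1 | 1 | 1 | 1 | 2 | 2 | 2 | 2
  row 3: 0 | 1 | 1 | 1 | 2 | 2 | 3 | 3 | 3 | 3
  row 4: 0 | 1 | 1 | 1 | 2 | 2 | 3 | 3 | 3 | 4
  row 5: 0 | 1 | 1 | 1 | 2 | 2 | 3 | 3 | 4 | 5
  row 6: 0 | 1 | 1 | 2 | 3 | 3 | 4 | 4 | 5 | 6
  row 7: 1 | 2 | 2 | 3 | 4 | 4 | 5 | 5 | 6 | 7
  row 8: 1 | 2 | 3 | 4 | 5 | 5 | 6 | 6 | 7 | 8
  row 9: 1 | 2 | 3 | 4 | 5 | 5 | 6 | 7 | 8 | 9
  row 10: 1 | 2 | 3 | 4 | 5 | 6 | 7 | 8 | 9 | 10

the unique w with this rank table is (2, 7, 5, 10, 9, 4, 1, 3, 8, 6).

ℓ(w)=23; the 8 essential cells (i,j,r):

[(2, 6, 1), (4, 9, 3), (5, 4, 1), (5, 6, 2), (5, 8, 3), (6, 1, 0), (6, 3, 1), (9, 6, 5)]


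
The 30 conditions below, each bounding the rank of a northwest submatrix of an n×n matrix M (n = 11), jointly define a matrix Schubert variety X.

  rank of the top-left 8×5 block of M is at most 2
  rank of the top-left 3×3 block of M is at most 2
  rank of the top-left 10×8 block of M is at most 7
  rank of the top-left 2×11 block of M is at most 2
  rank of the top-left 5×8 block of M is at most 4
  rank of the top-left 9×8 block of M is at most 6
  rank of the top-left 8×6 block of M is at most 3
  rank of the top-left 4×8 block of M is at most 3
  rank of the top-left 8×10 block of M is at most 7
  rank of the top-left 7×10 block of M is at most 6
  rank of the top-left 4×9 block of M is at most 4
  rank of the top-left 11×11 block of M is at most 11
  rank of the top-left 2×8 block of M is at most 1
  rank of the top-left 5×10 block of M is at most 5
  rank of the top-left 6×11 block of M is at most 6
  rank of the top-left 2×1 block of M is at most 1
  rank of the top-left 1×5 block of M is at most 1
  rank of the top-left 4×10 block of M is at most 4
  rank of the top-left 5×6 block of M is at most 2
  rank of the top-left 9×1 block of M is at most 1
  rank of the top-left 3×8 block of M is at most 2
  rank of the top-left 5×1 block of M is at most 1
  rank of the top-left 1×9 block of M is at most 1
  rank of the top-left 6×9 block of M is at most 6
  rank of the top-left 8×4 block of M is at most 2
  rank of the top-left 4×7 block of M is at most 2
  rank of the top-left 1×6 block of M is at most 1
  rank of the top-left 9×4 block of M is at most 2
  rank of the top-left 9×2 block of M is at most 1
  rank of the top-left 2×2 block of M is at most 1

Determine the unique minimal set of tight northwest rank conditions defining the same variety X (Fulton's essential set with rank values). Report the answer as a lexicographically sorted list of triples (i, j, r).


The tightest implied rank at each (i,j), from the 30 conditions:

  1  1  1  1  1  1  1  1  1  1  1
  1  1  1  1  1  1  1  1  2  2  2
  1  1  2  2  2  2  2  2  3  3  3
  1  1  2  2  2  2  2  3  4  4  4
  1  1  2  2  2  2  3  4  5  5  5
  1  1  2  2  2  3  4  5  6  6  6
  1  1  2  2  2  3  4  5  6  6  7
  1  1  2  2  2  3  4  5  6  7  8
  1  1  2  2  3  4  5  6  7  8  9
  1  2  3  3  4  5  6  7  8  9  10
  1  2  3  4  5  6  7  8  9  10  11

the unique w with this rank table is (1, 9, 3, 8, 7, 6, 11, 10, 5, 2, 4).

7 SE-corners of the 29-cell Rothe diagram give Ess(w):

[(2, 8, 1), (4, 7, 2), (5, 6, 2), (7, 10, 6), (8, 5, 2), (9, 2, 1), (9, 4, 2)]


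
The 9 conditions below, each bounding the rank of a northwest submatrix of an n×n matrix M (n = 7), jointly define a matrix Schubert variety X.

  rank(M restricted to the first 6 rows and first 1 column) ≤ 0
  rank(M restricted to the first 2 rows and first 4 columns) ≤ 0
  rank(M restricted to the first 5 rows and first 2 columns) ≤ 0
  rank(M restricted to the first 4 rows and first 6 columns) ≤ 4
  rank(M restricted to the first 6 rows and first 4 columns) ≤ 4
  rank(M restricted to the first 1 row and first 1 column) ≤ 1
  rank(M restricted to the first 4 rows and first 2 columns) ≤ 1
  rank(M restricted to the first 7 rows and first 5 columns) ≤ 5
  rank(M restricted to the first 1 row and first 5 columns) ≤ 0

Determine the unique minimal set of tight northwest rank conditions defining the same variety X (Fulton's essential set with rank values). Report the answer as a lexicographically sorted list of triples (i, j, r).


Rank table r_w(7×7) implied by the 9 constraints:

  i=1: 0  0  0  0  0  1  1
  i=2: 0  0  0  0  1  2  2
  i=3: 0  0  1  1  2  3  3
  i=4: 0  0  1  2  3  4  4
  i=5: 0  0  1  2  3  4  5
  i=6: 0  1  2  3  4  5  6
  i=7: 1  2  3  4  5  6  7

hence w(1..7) = (6, 5, 3, 4, 7, 2, 1).

D(w) has 16 cells with 4 SE-corners; essential set:

[(1, 5, 0), (2, 4, 0), (5, 2, 0), (6, 1, 0)]


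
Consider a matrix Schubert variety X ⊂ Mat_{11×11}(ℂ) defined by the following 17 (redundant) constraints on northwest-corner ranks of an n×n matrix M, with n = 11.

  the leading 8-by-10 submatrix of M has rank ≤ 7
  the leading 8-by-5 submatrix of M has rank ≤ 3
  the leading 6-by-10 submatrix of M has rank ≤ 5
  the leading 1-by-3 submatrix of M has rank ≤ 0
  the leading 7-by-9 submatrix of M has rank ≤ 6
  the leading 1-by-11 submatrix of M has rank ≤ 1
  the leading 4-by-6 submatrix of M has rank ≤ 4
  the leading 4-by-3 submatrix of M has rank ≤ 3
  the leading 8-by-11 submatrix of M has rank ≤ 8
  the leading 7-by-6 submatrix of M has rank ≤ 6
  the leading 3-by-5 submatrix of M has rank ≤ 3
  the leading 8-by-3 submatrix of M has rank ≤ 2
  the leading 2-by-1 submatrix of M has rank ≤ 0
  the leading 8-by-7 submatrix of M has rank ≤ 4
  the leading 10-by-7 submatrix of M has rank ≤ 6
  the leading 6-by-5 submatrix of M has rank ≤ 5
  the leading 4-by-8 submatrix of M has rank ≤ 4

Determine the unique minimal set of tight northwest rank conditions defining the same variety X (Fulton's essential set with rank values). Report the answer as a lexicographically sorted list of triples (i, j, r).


Propagating the 17 rank bounds to every northwest block:

  0 0 0 1 1 1 1 1 1 1 1
  0 1 1 2 2 2 2 2 2 2 2
  1 2 2 3 3 3 3 3 3 3 3
  1 2 2 3 3 4 4 4 4 4 4
  1 2 2 3 3 4 4 5 5 5 5
  1 2 2 3 3 4 4 5 5 5 6
  1 2 2 3 3 4 4 5 6 6 7
  1 2 2 3 3 4 4 5 6 7 8
  1 2 3 4 4 5 5 6 7 8 9
  1 2 3 4 5 6 6 7 8 9 10
  1 2 3 4 5 6 7 8 9 10 11

the unique w with this rank table is (4, 2, 1, 6, 8, 11, 9, 10, 3, 5, 7).

6 SE-corners of the 20-cell Rothe diagram give Ess(w):

[(1, 3, 0), (2, 1, 0), (6, 10, 5), (8, 3, 2), (8, 5, 3), (8, 7, 4)]


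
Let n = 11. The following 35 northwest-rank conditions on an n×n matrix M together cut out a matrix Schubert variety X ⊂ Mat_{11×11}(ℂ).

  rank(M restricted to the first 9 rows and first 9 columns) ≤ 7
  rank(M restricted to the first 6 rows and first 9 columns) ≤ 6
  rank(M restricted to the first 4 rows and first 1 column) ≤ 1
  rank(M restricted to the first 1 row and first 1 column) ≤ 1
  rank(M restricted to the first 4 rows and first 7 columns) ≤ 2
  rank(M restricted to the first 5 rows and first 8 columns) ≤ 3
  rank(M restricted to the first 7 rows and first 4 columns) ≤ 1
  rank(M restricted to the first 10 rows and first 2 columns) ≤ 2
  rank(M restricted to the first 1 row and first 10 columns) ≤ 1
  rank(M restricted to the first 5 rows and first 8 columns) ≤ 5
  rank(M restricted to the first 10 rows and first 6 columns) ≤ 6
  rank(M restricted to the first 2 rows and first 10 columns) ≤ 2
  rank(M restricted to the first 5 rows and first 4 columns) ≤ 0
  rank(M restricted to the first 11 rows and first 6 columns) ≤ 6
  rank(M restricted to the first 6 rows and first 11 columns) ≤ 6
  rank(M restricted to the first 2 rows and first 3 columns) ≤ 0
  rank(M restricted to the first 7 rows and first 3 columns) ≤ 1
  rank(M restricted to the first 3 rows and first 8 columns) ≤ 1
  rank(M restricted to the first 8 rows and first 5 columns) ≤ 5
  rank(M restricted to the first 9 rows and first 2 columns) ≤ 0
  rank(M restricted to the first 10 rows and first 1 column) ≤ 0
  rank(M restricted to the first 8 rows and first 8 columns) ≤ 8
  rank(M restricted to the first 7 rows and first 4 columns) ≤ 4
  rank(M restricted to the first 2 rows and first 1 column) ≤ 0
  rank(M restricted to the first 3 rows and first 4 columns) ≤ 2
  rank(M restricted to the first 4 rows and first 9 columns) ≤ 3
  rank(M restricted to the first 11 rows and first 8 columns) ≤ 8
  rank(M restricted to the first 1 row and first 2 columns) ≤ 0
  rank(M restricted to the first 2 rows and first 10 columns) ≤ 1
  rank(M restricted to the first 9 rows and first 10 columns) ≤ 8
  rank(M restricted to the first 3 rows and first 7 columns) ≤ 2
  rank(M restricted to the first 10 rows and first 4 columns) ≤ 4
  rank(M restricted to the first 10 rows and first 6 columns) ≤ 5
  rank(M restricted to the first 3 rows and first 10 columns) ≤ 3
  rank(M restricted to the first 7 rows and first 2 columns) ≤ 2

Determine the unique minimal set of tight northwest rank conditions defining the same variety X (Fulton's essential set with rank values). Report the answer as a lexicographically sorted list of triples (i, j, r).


The tightest implied rank at each (i,j), from the 35 conditions:

  0  0  0  0  1  1  1  1  1  1  1
  0  0  0  0  1  1  1  1  1  1  2
  0  0  0  0  1  1  1  1  2  2  3
  0  0  0  0  1  2  2  2  3  3  4
  0  0  0  0  1  2  3  3  4  4  5
  0  0  1  1  2  3  4  4  5  5  6
  0  0  1  1  2  3  4  5  6  6  7
  0  0  1  2  3  4  5  6  7  7  8
  0  0  1  2  3  4  5  6  7  8  9
  0  1  2  3  4  5  6  7  8  9  10
  1  2  3  4  5  6  7  8  9  10  11

giving w = (5, 11, 9, 6, 7, 3, 8, 4, 10, 2, 1) via Δ²R.

|D(w)|=38, |Ess(w)|=6:

[(2, 10, 1), (3, 8, 1), (5, 4, 0), (7, 4, 1), (9, 2, 0), (10, 1, 0)]
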